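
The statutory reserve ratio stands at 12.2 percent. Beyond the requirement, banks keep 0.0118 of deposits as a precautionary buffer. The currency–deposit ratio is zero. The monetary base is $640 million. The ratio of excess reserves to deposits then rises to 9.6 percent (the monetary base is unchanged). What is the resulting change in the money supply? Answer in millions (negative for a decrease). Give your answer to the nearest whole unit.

Initially m₁ = 1 / (0.122 + 0.0118) ≈ 7.4738, so M₁ = 7.4738 × 640 = 4783.232 million.
After the change m₂ = 1 / (0.122 + 0.096) ≈ 4.5872, so M₂ = 4.5872 × 640 = 2935.808 million.
ΔM = M₂ − M₁ = 2935.808 − 4783.232 = -1847.424 million.

-1847 million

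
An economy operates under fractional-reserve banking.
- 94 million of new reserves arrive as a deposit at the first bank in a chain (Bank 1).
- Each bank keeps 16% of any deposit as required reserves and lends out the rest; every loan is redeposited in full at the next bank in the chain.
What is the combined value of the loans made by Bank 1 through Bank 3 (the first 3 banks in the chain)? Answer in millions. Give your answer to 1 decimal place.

201.0 million

Bank i lends (1 − rr)^i of the original deposit: Bank 1 lends 94·0.8400 = 78.9600, Bank 2 lends 94·0.8400² = 66.3264, and so on.
Summing a geometric series: total = 94·[0.8400·(1 − 0.8400^3) / (1 − 0.8400)] ≈ 201.0006 million.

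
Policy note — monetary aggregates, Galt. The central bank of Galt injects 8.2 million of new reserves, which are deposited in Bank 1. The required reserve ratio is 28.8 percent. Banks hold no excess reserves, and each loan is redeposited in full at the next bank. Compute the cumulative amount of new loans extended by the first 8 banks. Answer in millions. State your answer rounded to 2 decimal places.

Bank i lends (1 − rr)^i of the original deposit: Bank 1 lends 8.2·0.7120 = 5.8384, Bank 2 lends 8.2·0.7120² ≈ 4.1569, and so on.
Summing a geometric series: total = 8.2·[0.7120·(1 − 0.7120^8) / (1 − 0.7120)] ≈ 18.9333 million.

18.93 million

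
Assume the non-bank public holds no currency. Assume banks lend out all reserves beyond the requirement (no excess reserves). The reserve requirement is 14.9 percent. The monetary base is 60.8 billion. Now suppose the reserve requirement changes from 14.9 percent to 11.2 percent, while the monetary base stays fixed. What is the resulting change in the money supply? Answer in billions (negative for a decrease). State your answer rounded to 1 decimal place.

Initially m₁ = 1 / (0.149) ≈ 6.7114, so M₁ = 6.7114 × 60.8 ≈ 408.0531 billion.
After the change m₂ = 1 / (0.112) ≈ 8.9286, so M₂ = 8.9286 × 60.8 ≈ 542.8589 billion.
ΔM = M₂ − M₁ = 542.8589 − 408.0531 = 134.8058 billion.

134.8 billion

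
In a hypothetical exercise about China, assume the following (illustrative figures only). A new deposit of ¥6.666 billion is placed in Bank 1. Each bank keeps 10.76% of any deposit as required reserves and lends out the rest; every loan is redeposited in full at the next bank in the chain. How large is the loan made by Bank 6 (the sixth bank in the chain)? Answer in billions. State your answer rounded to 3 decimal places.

¥3.367 billion

Each bank lends a fraction (1 − rr) = 0.8924 of the deposit it receives, so Bank 6 receives 6.666·0.8924^5 and lends 6.666·0.8924^6 ≈ 3.3668 billion.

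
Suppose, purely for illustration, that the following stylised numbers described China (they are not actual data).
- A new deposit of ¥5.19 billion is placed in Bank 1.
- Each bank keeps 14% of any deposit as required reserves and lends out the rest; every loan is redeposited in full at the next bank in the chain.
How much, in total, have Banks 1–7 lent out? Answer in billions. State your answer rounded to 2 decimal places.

¥20.79 billion

Bank i lends (1 − rr)^i of the original deposit: Bank 1 lends 5.19·0.8600 = 4.4634, Bank 2 lends 5.19·0.8600² ≈ 3.8385, and so on.
Summing a geometric series: total = 5.19·[0.8600·(1 − 0.8600^7) / (1 − 0.8600)] ≈ 20.7890 billion.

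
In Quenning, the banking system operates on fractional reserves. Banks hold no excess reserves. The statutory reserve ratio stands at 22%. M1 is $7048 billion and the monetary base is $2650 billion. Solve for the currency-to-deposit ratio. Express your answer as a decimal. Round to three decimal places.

Using m = M/MB = 7048/2650 ≈ 2.659623. From m = (1 + c)/(c + rr + e), rearranging gives 1 + c = m·(c + rr + e), so c·(1 − m) = m·(rr + e) − 1.
Hence c = [m·(rr + e) − 1]/(1 − m) = [2.659623 × (0.22 + 0) − 1] / (1 − 2.659623) ≈ 0.249986.

0.250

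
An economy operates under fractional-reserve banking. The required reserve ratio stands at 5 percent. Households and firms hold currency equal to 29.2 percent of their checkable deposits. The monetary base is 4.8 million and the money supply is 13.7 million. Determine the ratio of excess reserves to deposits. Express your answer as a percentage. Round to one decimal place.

Using m = M/MB = 13.7/4.8 ≈ 2.854167. Since m = (1 + c)/(c + rr + e), the denominator satisfies c + rr + e = (1 + c)/m = (1 + 0.292) / 2.854167 ≈ 0.452671.
With c = 0.292 and rr = 0.05, the ratio of excess reserves to deposits is 0.452671 − 0.292 − 0.05 = 0.110671.

11.1%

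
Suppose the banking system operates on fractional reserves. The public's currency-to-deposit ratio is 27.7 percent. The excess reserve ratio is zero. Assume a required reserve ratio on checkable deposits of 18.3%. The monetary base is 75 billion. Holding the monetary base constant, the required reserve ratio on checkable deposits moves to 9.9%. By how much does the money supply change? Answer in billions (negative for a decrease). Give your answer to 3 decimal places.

Initially m₁ = (1 + 0.277) / (0.183 + 0.277) ≈ 2.776087, so M₁ = 2.776087 × 75 ≈ 208.2065 billion.
After the change m₂ = (1 + 0.277) / (0.099 + 0.277) ≈ 3.396277, so M₂ = 3.396277 × 75 ≈ 254.7208 billion.
ΔM = M₂ − M₁ = 254.7208 − 208.2065 = 46.5143 billion.

46.514 billion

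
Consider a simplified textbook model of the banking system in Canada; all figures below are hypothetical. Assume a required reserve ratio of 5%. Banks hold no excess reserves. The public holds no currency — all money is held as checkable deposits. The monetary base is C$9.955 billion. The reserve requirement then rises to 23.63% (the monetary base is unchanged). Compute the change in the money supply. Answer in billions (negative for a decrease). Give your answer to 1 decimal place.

Initially m₁ = 1 / (0.05) = 20, so M₁ = 20 × 9.955 = 199.1 billion.
After the change m₂ = 1 / (0.2363) ≈ 4.2319, so M₂ = 4.2319 × 9.955 ≈ 42.1286 billion.
ΔM = M₂ − M₁ = 42.1286 − 199.1 = -156.9714 billion.

-157.0 billion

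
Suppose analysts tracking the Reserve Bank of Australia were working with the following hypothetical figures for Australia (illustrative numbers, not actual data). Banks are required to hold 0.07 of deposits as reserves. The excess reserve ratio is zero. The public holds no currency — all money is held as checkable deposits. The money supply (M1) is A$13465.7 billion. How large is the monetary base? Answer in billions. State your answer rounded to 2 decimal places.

A$942.60 billion

With no currency drain and no excess reserves, the money multiplier is m = 1/rr = 1/0.07 ≈ 14.2857143.
The monetary base is MB = M / m = 13465.7 / 14.2857143 ≈ 942.599 billion.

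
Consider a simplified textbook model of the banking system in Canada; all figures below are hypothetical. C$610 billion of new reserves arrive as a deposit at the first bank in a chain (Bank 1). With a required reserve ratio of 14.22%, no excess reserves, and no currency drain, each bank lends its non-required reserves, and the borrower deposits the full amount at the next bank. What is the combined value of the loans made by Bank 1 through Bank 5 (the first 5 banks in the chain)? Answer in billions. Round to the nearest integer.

Bank i lends (1 − rr)^i of the original deposit: Bank 1 lends 610·0.8578 = 523.2580, Bank 2 lends 610·0.8578² ≈ 448.8507, and so on.
Summing a geometric series: total = 610·[0.8578·(1 − 0.8578^5) / (1 − 0.8578)] ≈ 1970.7153 billion.

C$1971 billion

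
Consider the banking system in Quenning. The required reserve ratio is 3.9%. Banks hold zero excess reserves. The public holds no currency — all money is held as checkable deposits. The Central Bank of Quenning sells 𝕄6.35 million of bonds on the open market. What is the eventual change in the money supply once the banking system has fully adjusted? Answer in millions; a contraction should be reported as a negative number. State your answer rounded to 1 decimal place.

The simple money multiplier is m = 1/rr = 1/0.039 ≈ 25.6410.
An open-market sale reduces the monetary base by 6.35 million, so ΔM = m × ΔMB = 25.6410 × (−6.35) ≈ -162.8203 million.

-162.8 million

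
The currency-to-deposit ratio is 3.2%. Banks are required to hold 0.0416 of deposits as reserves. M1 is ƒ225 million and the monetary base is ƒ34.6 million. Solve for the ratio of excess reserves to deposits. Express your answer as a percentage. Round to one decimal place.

8.5%

Using m = M/MB = 225/34.6 ≈ 6.502890. Since m = (1 + c)/(c + rr + e), the denominator satisfies c + rr + e = (1 + c)/m = (1 + 0.032) / 6.502890 ≈ 0.158699.
With c = 0.032 and rr = 0.0416, the ratio of excess reserves to deposits is 0.158699 − 0.032 − 0.0416 = 0.085099.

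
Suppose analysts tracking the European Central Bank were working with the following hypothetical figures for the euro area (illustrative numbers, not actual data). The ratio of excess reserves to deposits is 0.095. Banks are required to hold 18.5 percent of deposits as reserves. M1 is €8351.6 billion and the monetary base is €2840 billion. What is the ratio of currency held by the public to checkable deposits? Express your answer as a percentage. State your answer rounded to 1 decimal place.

Using m = M/MB = 8351.6/2840 ≈ 2.940704. From m = (1 + c)/(c + rr + e), rearranging gives 1 + c = m·(c + rr + e), so c·(1 − m) = m·(rr + e) − 1.
Hence c = [m·(rr + e) − 1]/(1 − m) = [2.940704 × (0.185 + 0.095) − 1] / (1 − 2.940704) ≈ 0.090999.

9.1%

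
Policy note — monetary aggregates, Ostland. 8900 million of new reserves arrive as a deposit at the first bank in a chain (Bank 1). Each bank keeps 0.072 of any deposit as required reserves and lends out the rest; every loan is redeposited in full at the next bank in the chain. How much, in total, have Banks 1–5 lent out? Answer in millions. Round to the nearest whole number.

Bank i lends (1 − rr)^i of the original deposit: Bank 1 lends 8900·0.9280 = 8259.2000, Bank 2 lends 8900·0.9280² = 7664.5376, and so on.
Summing a geometric series: total = 8900·[0.9280·(1 − 0.9280^5) / (1 − 0.9280)] ≈ 35762.3412 million.

35762 million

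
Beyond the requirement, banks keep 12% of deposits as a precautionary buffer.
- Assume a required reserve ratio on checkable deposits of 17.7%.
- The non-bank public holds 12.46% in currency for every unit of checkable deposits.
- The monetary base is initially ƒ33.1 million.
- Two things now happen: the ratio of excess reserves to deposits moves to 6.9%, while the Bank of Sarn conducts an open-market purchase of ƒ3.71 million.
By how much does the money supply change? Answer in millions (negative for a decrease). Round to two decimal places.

ƒ23.41 million

Before: m₁ = (1 + 0.1246) / (0.177 + 0.12 + 0.1246) ≈ 2.66746, MB₁ = 33.1, so M₁ = 2.66746 × 33.1 ≈ 88.2929 million.
After: m₂ = (1 + 0.1246) / (0.177 + 0.069 + 0.1246) ≈ 3.03454, MB₂ = 33.1 + 3.71 = 36.81, so M₂ = 3.03454 × 36.81 ≈ 111.7014 million.
ΔM = M₂ − M₁ = 111.7014 − 88.2929 = 23.4085 million.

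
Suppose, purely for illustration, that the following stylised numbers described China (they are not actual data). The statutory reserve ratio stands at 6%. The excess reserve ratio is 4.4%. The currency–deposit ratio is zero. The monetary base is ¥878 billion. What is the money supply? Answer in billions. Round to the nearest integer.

¥8442 billion

The money multiplier is m = 1 / (rr + e) = 1 / (0.06 + 0.044) ≈ 9.6154.
So M = m × MB = 9.6154 × 878 = 8442.3212 billion.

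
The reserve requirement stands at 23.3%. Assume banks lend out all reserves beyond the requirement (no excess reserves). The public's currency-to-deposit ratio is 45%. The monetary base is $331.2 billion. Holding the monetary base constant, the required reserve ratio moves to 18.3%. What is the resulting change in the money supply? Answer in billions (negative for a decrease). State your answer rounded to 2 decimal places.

$55.54 billion

Initially m₁ = (1 + 0.45) / (0.233 + 0.45) ≈ 2.122987, so M₁ = 2.122987 × 331.2 ≈ 703.1333 billion.
After the change m₂ = (1 + 0.45) / (0.183 + 0.45) ≈ 2.290679, so M₂ = 2.290679 × 331.2 ≈ 758.6729 billion.
ΔM = M₂ − M₁ = 758.6729 − 703.1333 = 55.5396 billion.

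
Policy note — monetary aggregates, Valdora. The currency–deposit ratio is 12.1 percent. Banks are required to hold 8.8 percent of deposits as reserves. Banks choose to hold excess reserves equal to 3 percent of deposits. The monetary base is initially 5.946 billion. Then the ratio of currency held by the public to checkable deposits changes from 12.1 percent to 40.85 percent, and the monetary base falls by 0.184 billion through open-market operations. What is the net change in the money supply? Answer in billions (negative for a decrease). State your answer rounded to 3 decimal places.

-12.474 billion

Before: m₁ = (1 + 0.121) / (0.088 + 0.03 + 0.121) ≈ 4.69038, MB₁ = 5.946, so M₁ = 4.69038 × 5.946 ≈ 27.889 billion.
After: m₂ = (1 + 0.4085) / (0.088 + 0.03 + 0.4085) ≈ 2.67521, MB₂ = 5.946 − 0.184 = 5.762, so M₂ = 2.67521 × 5.762 ≈ 15.4146 billion.
ΔM = M₂ − M₁ = 15.4146 − 27.889 = -12.4744 billion.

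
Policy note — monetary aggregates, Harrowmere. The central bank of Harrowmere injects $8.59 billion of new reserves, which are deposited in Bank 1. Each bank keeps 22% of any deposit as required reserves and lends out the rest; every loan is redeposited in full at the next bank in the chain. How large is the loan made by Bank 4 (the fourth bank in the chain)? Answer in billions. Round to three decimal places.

$3.180 billion

Each bank lends a fraction (1 − rr) = 0.7800 of the deposit it receives, so Bank 4 receives 8.59·0.7800^3 and lends 8.59·0.7800^4 ≈ 3.1796 billion.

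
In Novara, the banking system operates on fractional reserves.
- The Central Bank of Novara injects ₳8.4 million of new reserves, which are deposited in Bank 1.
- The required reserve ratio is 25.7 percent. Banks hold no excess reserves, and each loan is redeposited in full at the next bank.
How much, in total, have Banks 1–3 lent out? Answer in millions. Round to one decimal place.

Bank i lends (1 − rr)^i of the original deposit: Bank 1 lends 8.4·0.7430 = 6.2412, Bank 2 lends 8.4·0.7430² ≈ 4.6372, and so on.
Summing a geometric series: total = 8.4·[0.7430·(1 − 0.7430^3) / (1 − 0.7430)] ≈ 14.3239 million.

₳14.3 million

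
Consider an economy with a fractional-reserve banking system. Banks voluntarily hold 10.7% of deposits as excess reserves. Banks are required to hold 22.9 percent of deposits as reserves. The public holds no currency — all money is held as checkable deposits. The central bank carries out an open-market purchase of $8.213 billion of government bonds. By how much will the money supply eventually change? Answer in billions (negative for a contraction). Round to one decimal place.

$24.4 billion

The money multiplier is m = 1 / (rr + e) = 1 / (0.229 + 0.107) ≈ 2.9762.
The purchase adds 8.213 billion of base, so ΔM = m × ΔMB = 2.9762 × (+8.213) ≈ 24.4435 billion.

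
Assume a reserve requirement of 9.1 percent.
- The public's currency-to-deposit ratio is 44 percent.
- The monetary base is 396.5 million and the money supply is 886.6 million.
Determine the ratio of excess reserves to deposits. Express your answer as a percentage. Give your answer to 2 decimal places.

Using m = M/MB = 886.6/396.5 ≈ 2.236066. Since m = (1 + c)/(c + rr + e), the denominator satisfies c + rr + e = (1 + c)/m = (1 + 0.44) / 2.236066 ≈ 0.643988.
With c = 0.44 and rr = 0.091, the ratio of excess reserves to deposits is 0.643988 − 0.44 − 0.091 = 0.112988.

11.30%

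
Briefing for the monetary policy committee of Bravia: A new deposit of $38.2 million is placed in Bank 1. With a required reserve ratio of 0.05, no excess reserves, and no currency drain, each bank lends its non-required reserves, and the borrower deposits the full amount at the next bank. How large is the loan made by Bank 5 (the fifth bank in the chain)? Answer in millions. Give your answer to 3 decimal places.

$29.558 million

Each bank lends a fraction (1 − rr) = 0.9500 of the deposit it receives, so Bank 5 receives 38.2·0.9500^4 and lends 38.2·0.9500^5 ≈ 29.5584 million.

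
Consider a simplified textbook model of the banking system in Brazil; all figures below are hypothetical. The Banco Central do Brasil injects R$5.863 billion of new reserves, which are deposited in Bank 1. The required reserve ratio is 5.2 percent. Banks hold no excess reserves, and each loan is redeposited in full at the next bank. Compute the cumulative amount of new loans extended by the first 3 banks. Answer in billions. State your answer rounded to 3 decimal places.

Bank i lends (1 − rr)^i of the original deposit: Bank 1 lends 5.863·0.9480 ≈ 5.5581, Bank 2 lends 5.863·0.9480² ≈ 5.2691, and so on.
Summing a geometric series: total = 5.863·[0.9480·(1 − 0.9480^3) / (1 − 0.9480)] ≈ 15.8223 billion.

R$15.822 billion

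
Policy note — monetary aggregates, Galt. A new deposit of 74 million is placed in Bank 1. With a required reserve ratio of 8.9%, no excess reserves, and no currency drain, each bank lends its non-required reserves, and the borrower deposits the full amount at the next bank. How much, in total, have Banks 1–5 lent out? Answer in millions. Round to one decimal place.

282.2 million

Bank i lends (1 − rr)^i of the original deposit: Bank 1 lends 74·0.9110 = 67.4140, Bank 2 lends 74·0.9110² ≈ 61.4142, and so on.
Summing a geometric series: total = 74·[0.9110·(1 − 0.9110^5) / (1 − 0.9110)] ≈ 282.1780 million.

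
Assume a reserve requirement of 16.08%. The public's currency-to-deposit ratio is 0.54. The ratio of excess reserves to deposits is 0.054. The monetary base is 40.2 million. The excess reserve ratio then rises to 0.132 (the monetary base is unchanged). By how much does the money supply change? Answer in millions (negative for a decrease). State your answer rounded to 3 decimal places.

-7.682 million

Initially m₁ = (1 + 0.54) / (0.1608 + 0.054 + 0.54) ≈ 2.040276, so M₁ = 2.040276 × 40.2 ≈ 82.0191 million.
After the change m₂ = (1 + 0.54) / (0.1608 + 0.132 + 0.54) ≈ 1.849183, so M₂ = 1.849183 × 40.2 ≈ 74.3372 million.
ΔM = M₂ − M₁ = 74.3372 − 82.0191 = -7.6819 million.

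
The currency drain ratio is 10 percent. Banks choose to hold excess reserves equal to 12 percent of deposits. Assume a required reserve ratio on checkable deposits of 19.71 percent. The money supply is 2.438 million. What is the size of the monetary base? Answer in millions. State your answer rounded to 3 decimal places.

0.924 million

The money multiplier is m = (1 + c) / (rr + e + c) = (1 + 0.1) / (0.1971 + 0.12 + 0.1) ≈ 2.63726.
MB = M / m = 2.438 / 2.63726 ≈ 0.9244 million.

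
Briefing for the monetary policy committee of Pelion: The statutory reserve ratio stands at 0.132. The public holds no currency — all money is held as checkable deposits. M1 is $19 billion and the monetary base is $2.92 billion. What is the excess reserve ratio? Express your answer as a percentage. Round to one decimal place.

Using m = M/MB = 19/2.92 ≈ 6.506849. Since m = (1 + c)/(c + rr + e), the denominator satisfies c + rr + e = (1 + c)/m = (1 + 0) / 6.506849 ≈ 0.153684.
With c = 0 and rr = 0.132, the excess reserve ratio is 0.153684 − 0 − 0.132 = 0.021684.

2.2%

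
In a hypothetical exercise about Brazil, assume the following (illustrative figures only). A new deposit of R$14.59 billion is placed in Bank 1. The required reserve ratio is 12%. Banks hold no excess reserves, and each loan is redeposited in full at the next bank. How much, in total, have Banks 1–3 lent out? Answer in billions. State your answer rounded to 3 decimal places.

R$34.080 billion

Bank i lends (1 − rr)^i of the original deposit: Bank 1 lends 14.59·0.8800 = 12.8392, Bank 2 lends 14.59·0.8800² ≈ 11.2985, and so on.
Summing a geometric series: total = 14.59·[0.8800·(1 − 0.8800^3) / (1 − 0.8800)] ≈ 34.0804 billion.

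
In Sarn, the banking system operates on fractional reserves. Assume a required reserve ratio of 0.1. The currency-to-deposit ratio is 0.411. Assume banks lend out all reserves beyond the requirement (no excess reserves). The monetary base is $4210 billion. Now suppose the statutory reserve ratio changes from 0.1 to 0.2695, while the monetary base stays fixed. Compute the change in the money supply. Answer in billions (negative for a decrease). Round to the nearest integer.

Initially m₁ = (1 + 0.411) / (0.1 + 0.411) ≈ 2.76125, so M₁ = 2.76125 × 4210 = 11624.8625 billion.
After the change m₂ = (1 + 0.411) / (0.2695 + 0.411) ≈ 2.07348, so M₂ = 2.07348 × 4210 = 8729.3508 billion.
ΔM = M₂ − M₁ = 8729.3508 − 11624.8625 = -2895.5117 billion.

-2896 billion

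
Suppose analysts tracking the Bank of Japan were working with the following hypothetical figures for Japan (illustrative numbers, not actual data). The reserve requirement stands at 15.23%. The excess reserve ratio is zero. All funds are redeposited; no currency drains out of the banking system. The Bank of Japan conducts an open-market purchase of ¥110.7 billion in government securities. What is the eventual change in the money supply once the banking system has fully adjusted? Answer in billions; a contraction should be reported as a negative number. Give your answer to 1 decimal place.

¥726.9 billion

The simple money multiplier is m = 1/rr = 1/0.1523 ≈ 6.56599.
An open-market purchase increases the monetary base by 110.7 billion, so ΔM = m × ΔMB = 6.56599 × 110.7 ≈ 726.8551 billion.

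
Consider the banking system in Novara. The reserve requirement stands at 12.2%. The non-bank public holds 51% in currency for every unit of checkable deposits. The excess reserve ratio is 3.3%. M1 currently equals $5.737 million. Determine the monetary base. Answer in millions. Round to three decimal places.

The money multiplier is m = (1 + c) / (rr + e + c) = (1 + 0.51) / (0.122 + 0.033 + 0.51) ≈ 2.27068.
MB = M / m = 5.737 / 2.27068 ≈ 2.5266 million.

$2.527 million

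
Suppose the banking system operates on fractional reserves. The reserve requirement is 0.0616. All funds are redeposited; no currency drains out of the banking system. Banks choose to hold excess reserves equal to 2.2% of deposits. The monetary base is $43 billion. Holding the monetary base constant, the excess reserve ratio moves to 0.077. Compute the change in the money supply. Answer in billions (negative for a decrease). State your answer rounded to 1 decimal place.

-204.1 billion

Initially m₁ = 1 / (0.0616 + 0.022) ≈ 11.9617, so M₁ = 11.9617 × 43 = 514.3531 billion.
After the change m₂ = 1 / (0.0616 + 0.077) ≈ 7.2150, so M₂ = 7.2150 × 43 = 310.245 billion.
ΔM = M₂ − M₁ = 310.245 − 514.3531 = -204.1081 billion.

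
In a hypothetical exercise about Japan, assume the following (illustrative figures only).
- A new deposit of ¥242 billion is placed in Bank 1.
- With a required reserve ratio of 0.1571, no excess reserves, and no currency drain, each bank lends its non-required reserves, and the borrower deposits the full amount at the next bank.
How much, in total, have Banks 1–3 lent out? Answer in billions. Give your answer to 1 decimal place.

Bank i lends (1 − rr)^i of the original deposit: Bank 1 lends 242·0.8429 = 203.9818, Bank 2 lends 242·0.8429² ≈ 171.9363, and so on.
Summing a geometric series: total = 242·[0.8429·(1 − 0.8429^3) / (1 − 0.8429)] ≈ 520.8431 billion.

¥520.8 billion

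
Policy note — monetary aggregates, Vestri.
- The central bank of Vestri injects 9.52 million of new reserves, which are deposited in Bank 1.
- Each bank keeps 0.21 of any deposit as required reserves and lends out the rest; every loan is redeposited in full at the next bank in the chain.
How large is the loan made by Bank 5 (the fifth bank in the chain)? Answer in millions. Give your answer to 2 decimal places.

2.93 million

Each bank lends a fraction (1 − rr) = 0.7900 of the deposit it receives, so Bank 5 receives 9.52·0.7900^4 and lends 9.52·0.7900^5 ≈ 2.9294 million.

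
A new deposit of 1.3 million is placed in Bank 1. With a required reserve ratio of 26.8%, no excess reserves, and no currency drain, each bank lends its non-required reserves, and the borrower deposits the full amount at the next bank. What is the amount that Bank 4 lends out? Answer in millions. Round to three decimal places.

Each bank lends a fraction (1 − rr) = 0.7320 of the deposit it receives, so Bank 4 receives 1.3·0.7320^3 and lends 1.3·0.7320^4 ≈ 0.3732 million.

0.373 million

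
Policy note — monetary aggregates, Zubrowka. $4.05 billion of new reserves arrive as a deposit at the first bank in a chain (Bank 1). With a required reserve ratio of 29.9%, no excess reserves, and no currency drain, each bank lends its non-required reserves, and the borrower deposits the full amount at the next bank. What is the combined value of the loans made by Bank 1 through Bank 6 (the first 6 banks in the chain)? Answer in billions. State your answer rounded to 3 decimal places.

$8.368 billion

Bank i lends (1 − rr)^i of the original deposit: Bank 1 lends 4.05·0.7010 ≈ 2.8391, Bank 2 lends 4.05·0.7010² ≈ 1.9902, and so on.
Summing a geometric series: total = 4.05·[0.7010·(1 − 0.7010^6) / (1 − 0.7010)] ≈ 8.3684 billion.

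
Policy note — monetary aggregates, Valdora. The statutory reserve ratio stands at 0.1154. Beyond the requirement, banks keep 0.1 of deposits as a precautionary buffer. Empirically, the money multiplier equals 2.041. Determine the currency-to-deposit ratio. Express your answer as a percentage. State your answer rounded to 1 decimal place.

53.8%

Using m = 2.041. From m = (1 + c)/(c + rr + e), rearranging gives 1 + c = m·(c + rr + e), so c·(1 − m) = m·(rr + e) − 1.
Hence c = [m·(rr + e) − 1]/(1 − m) = [2.041 × (0.1154 + 0.1) − 1] / (1 − 2.041) ≈ 0.538298.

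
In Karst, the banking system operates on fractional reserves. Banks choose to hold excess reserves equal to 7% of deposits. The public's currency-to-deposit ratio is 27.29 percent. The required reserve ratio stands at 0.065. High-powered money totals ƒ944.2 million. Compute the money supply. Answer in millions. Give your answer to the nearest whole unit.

ƒ2946 million

The money multiplier is m = (1 + c) / (rr + e + c) = (1 + 0.2729) / (0.065 + 0.07 + 0.2729) ≈ 3.1206.
So M = m × MB = 3.1206 × 944.2 ≈ 2946.4705 million.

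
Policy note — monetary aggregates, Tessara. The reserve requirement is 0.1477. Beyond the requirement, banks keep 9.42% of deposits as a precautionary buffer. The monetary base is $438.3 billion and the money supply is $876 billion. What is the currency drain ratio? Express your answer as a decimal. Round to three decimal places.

Using m = M/MB = 876/438.3 ≈ 1.998631. From m = (1 + c)/(c + rr + e), rearranging gives 1 + c = m·(c + rr + e), so c·(1 − m) = m·(rr + e) − 1.
Hence c = [m·(rr + e) − 1]/(1 − m) = [1.998631 × (0.1477 + 0.0942) − 1] / (1 − 1.998631) ≈ 0.517239.

0.517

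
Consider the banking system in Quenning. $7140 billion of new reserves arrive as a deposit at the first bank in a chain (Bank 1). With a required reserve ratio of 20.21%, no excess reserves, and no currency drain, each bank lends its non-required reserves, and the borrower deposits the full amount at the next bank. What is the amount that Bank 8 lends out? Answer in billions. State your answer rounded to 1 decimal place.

$1173.0 billion

Each bank lends a fraction (1 − rr) = 0.7979 of the deposit it receives, so Bank 8 receives 7140·0.7979^7 and lends 7140·0.7979^8 ≈ 1172.9674 billion.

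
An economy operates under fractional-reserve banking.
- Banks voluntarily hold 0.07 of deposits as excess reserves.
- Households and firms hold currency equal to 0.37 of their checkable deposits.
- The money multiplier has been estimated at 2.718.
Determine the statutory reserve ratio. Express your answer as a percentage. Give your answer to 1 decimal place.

Using m = 2.718. Since m = (1 + c)/(c + rr + e), the denominator satisfies c + rr + e = (1 + c)/m = (1 + 0.37) / 2.718 ≈ 0.504047.
With c = 0.37 and e = 0.07, the statutory reserve ratio is 0.504047 − 0.37 − 0.07 = 0.064047.

6.4%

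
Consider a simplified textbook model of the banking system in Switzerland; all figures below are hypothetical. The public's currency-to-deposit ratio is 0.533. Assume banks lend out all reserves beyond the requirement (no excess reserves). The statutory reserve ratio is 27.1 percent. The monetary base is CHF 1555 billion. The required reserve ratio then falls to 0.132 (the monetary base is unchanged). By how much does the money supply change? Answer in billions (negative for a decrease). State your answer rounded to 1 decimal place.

CHF 619.7 billion

Initially m₁ = (1 + 0.533) / (0.271 + 0.533) ≈ 1.906716, so M₁ = 1.906716 × 1555 ≈ 2964.9434 billion.
After the change m₂ = (1 + 0.533) / (0.132 + 0.533) ≈ 2.305263, so M₂ = 2.305263 × 1555 ≈ 3584.684 billion.
ΔM = M₂ − M₁ = 3584.684 − 2964.9434 = 619.7406 billion.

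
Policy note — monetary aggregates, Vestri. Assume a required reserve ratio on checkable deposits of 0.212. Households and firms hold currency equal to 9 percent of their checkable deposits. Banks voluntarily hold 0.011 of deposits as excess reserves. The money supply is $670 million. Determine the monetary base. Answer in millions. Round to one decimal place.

The money multiplier is m = (1 + c) / (rr + e + c) = (1 + 0.09) / (0.212 + 0.011 + 0.09) ≈ 3.48243.
MB = M / m = 670 / 3.48243 ≈ 192.3944 million.

$192.4 million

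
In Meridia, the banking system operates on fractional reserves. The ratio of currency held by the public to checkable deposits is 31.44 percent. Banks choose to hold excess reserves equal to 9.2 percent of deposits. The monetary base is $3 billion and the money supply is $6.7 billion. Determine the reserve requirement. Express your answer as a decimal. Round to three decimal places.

0.182

Using m = M/MB = 6.7/3 ≈ 2.233333. Since m = (1 + c)/(c + rr + e), the denominator satisfies c + rr + e = (1 + c)/m = (1 + 0.3144) / 2.233333 ≈ 0.588537.
With c = 0.3144 and e = 0.092, the reserve requirement is 0.588537 − 0.3144 − 0.092 = 0.182137.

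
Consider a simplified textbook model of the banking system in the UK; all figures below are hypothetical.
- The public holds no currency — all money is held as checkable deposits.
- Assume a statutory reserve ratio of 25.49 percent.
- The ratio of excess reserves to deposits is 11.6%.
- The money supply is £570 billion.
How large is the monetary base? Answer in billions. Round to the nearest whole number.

The money multiplier is m = 1 / (rr + e) = 1 / (0.2549 + 0.116) ≈ 2.6961.
MB = M / m = 570 / 2.6961 ≈ 211.4165 billion.

£211 billion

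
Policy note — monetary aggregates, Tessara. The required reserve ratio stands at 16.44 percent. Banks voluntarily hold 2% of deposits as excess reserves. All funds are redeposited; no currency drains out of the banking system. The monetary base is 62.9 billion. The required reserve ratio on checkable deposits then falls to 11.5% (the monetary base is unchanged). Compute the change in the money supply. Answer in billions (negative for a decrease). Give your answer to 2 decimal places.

124.82 billion

Initially m₁ = 1 / (0.1644 + 0.02) ≈ 5.42299, so M₁ = 5.42299 × 62.9 ≈ 341.1061 billion.
After the change m₂ = 1 / (0.115 + 0.02) ≈ 7.40741, so M₂ = 7.40741 × 62.9 ≈ 465.9261 billion.
ΔM = M₂ − M₁ = 465.9261 − 341.1061 = 124.82 billion.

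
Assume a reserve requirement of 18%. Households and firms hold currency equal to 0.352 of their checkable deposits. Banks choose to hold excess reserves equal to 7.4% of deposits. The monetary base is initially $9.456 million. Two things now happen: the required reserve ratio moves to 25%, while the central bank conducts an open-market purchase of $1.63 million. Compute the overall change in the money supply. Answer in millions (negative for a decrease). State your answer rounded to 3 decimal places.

Before: m₁ = (1 + 0.352) / (0.18 + 0.074 + 0.352) ≈ 2.231023, MB₁ = 9.456, so M₁ = 2.231023 × 9.456 ≈ 21.0966 million.
After: m₂ = (1 + 0.352) / (0.25 + 0.074 + 0.352) = 2, MB₂ = 9.456 + 1.63 = 11.086, so M₂ = 2 × 11.086 = 22.172 million.
ΔM = M₂ − M₁ = 22.172 − 21.0966 = 1.0754 million.

$1.075 million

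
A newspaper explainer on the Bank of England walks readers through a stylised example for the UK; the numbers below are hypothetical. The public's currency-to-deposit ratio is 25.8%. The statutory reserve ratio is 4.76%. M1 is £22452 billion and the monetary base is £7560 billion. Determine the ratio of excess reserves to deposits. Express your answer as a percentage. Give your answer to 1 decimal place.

11.8%

Using m = M/MB = 22452/7560 ≈ 2.969841. Since m = (1 + c)/(c + rr + e), the denominator satisfies c + rr + e = (1 + c)/m = (1 + 0.258) / 2.969841 ≈ 0.423592.
With c = 0.258 and rr = 0.0476, the ratio of excess reserves to deposits is 0.423592 − 0.258 − 0.0476 = 0.117992.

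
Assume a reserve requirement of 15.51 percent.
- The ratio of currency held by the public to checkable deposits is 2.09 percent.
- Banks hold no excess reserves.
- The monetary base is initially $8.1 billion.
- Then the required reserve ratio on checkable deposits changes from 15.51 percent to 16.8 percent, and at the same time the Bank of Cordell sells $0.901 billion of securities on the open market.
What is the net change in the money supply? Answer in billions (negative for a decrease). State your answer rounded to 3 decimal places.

Before: m₁ = (1 + 0.0209) / (0.1551 + 0.0209) ≈ 5.80057, MB₁ = 8.1, so M₁ = 5.80057 × 8.1 ≈ 46.9846 billion.
After: m₂ = (1 + 0.0209) / (0.168 + 0.0209) ≈ 5.40445, MB₂ = 8.1 − 0.901 = 7.199, so M₂ = 5.40445 × 7.199 ≈ 38.9066 billion.
ΔM = M₂ − M₁ = 38.9066 − 46.9846 = -8.078 billion.

-8.078 billion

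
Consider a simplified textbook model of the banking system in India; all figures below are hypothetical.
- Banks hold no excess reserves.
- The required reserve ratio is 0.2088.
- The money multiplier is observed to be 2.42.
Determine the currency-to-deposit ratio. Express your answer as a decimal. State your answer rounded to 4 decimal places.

0.3484

Using m = 2.42. From m = (1 + c)/(c + rr + e), rearranging gives 1 + c = m·(c + rr + e), so c·(1 − m) = m·(rr + e) − 1.
Hence c = [m·(rr + e) − 1]/(1 − m) = [2.42 × (0.2088 + 0) − 1] / (1 − 2.42) ≈ 0.348383.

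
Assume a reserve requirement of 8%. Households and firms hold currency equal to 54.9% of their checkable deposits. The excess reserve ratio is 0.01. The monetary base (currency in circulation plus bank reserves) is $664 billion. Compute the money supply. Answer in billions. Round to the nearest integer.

The money multiplier is m = (1 + c) / (rr + e + c) = (1 + 0.549) / (0.08 + 0.01 + 0.549) ≈ 2.4241.
So M = m × MB = 2.4241 × 664 = 1609.6024 billion.

$1610 billion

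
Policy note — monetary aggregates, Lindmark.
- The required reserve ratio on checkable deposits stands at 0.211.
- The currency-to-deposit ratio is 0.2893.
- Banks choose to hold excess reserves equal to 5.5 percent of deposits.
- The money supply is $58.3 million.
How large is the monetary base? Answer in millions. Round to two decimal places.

$25.11 million

The money multiplier is m = (1 + c) / (rr + e + c) = (1 + 0.2893) / (0.211 + 0.055 + 0.2893) ≈ 2.32181.
MB = M / m = 58.3 / 2.32181 ≈ 25.1097 million.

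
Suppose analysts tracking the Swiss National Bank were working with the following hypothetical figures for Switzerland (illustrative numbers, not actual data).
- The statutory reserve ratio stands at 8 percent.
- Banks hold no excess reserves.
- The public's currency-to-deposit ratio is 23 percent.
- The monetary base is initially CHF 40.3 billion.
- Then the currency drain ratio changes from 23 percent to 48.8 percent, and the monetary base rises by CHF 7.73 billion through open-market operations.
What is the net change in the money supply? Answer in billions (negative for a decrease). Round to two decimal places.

Before: m₁ = (1 + 0.23) / (0.08 + 0.23) ≈ 3.96774, MB₁ = 40.3, so M₁ = 3.96774 × 40.3 ≈ 159.8999 billion.
After: m₂ = (1 + 0.488) / (0.08 + 0.488) ≈ 2.61972, MB₂ = 40.3 + 7.73 = 48.03, so M₂ = 2.61972 × 48.03 ≈ 125.8252 billion.
ΔM = M₂ − M₁ = 125.8252 − 159.8999 = -34.0747 billion.

-34.07 billion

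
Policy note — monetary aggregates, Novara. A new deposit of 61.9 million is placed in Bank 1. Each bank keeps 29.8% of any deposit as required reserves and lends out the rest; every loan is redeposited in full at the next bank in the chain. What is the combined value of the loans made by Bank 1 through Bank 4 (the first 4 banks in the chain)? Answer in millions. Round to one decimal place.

110.4 million

Bank i lends (1 − rr)^i of the original deposit: Bank 1 lends 61.9·0.7020 = 43.4538, Bank 2 lends 61.9·0.7020² ≈ 30.5046, and so on.
Summing a geometric series: total = 61.9·[0.7020·(1 − 0.7020^4) / (1 − 0.7020)] ≈ 110.4053 million.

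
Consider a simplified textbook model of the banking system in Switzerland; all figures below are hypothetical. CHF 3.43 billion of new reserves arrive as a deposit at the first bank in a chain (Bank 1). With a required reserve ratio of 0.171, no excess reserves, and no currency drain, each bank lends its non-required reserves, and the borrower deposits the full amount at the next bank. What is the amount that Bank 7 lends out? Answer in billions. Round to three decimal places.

CHF 0.923 billion

Each bank lends a fraction (1 − rr) = 0.8290 of the deposit it receives, so Bank 7 receives 3.43·0.8290^6 and lends 3.43·0.8290^7 ≈ 0.9229 billion.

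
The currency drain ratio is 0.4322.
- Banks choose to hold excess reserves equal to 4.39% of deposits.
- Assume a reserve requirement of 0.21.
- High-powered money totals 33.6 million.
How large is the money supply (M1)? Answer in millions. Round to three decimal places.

The money multiplier is m = (1 + c) / (rr + e + c) = (1 + 0.4322) / (0.21 + 0.0439 + 0.4322) ≈ 2.087451.
So M = m × MB = 2.087451 × 33.6 ≈ 70.1384 million.

70.138 million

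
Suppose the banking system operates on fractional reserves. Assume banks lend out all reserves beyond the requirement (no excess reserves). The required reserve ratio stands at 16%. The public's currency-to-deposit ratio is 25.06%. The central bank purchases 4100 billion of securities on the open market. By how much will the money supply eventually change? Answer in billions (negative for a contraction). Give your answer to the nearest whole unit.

12488 billion

The money multiplier is m = (1 + c) / (rr + c) = (1 + 0.2506) / (0.16 + 0.2506) ≈ 3.04579.
The purchase adds 4100 billion of base, so ΔM = m × ΔMB = 3.04579 × (+4100) = 12487.739 billion.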